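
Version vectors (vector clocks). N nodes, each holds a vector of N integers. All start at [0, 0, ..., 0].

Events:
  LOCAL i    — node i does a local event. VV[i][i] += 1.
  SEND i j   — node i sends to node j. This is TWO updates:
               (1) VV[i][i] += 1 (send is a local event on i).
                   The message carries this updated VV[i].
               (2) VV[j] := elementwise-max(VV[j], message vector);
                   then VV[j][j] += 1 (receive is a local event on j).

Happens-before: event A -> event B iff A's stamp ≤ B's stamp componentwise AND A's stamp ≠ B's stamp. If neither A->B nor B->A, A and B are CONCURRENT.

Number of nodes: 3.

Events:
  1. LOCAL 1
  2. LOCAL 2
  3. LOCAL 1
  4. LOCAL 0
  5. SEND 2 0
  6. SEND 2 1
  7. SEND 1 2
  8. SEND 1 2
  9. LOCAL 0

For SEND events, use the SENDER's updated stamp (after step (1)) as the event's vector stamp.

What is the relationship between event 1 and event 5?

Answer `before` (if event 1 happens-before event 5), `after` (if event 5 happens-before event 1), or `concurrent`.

Answer: concurrent

Derivation:
Initial: VV[0]=[0, 0, 0]
Initial: VV[1]=[0, 0, 0]
Initial: VV[2]=[0, 0, 0]
Event 1: LOCAL 1: VV[1][1]++ -> VV[1]=[0, 1, 0]
Event 2: LOCAL 2: VV[2][2]++ -> VV[2]=[0, 0, 1]
Event 3: LOCAL 1: VV[1][1]++ -> VV[1]=[0, 2, 0]
Event 4: LOCAL 0: VV[0][0]++ -> VV[0]=[1, 0, 0]
Event 5: SEND 2->0: VV[2][2]++ -> VV[2]=[0, 0, 2], msg_vec=[0, 0, 2]; VV[0]=max(VV[0],msg_vec) then VV[0][0]++ -> VV[0]=[2, 0, 2]
Event 6: SEND 2->1: VV[2][2]++ -> VV[2]=[0, 0, 3], msg_vec=[0, 0, 3]; VV[1]=max(VV[1],msg_vec) then VV[1][1]++ -> VV[1]=[0, 3, 3]
Event 7: SEND 1->2: VV[1][1]++ -> VV[1]=[0, 4, 3], msg_vec=[0, 4, 3]; VV[2]=max(VV[2],msg_vec) then VV[2][2]++ -> VV[2]=[0, 4, 4]
Event 8: SEND 1->2: VV[1][1]++ -> VV[1]=[0, 5, 3], msg_vec=[0, 5, 3]; VV[2]=max(VV[2],msg_vec) then VV[2][2]++ -> VV[2]=[0, 5, 5]
Event 9: LOCAL 0: VV[0][0]++ -> VV[0]=[3, 0, 2]
Event 1 stamp: [0, 1, 0]
Event 5 stamp: [0, 0, 2]
[0, 1, 0] <= [0, 0, 2]? False
[0, 0, 2] <= [0, 1, 0]? False
Relation: concurrent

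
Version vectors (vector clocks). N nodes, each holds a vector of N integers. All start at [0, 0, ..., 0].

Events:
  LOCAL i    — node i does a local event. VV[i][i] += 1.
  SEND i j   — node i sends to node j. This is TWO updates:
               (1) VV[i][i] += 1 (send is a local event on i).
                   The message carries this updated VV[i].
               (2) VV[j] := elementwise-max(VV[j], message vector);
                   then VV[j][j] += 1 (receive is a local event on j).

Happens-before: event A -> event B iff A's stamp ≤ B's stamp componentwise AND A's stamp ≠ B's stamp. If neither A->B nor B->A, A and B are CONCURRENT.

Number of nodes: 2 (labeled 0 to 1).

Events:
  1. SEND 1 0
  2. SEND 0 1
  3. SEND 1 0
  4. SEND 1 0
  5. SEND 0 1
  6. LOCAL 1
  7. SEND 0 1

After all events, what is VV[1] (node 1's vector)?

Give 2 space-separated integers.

Initial: VV[0]=[0, 0]
Initial: VV[1]=[0, 0]
Event 1: SEND 1->0: VV[1][1]++ -> VV[1]=[0, 1], msg_vec=[0, 1]; VV[0]=max(VV[0],msg_vec) then VV[0][0]++ -> VV[0]=[1, 1]
Event 2: SEND 0->1: VV[0][0]++ -> VV[0]=[2, 1], msg_vec=[2, 1]; VV[1]=max(VV[1],msg_vec) then VV[1][1]++ -> VV[1]=[2, 2]
Event 3: SEND 1->0: VV[1][1]++ -> VV[1]=[2, 3], msg_vec=[2, 3]; VV[0]=max(VV[0],msg_vec) then VV[0][0]++ -> VV[0]=[3, 3]
Event 4: SEND 1->0: VV[1][1]++ -> VV[1]=[2, 4], msg_vec=[2, 4]; VV[0]=max(VV[0],msg_vec) then VV[0][0]++ -> VV[0]=[4, 4]
Event 5: SEND 0->1: VV[0][0]++ -> VV[0]=[5, 4], msg_vec=[5, 4]; VV[1]=max(VV[1],msg_vec) then VV[1][1]++ -> VV[1]=[5, 5]
Event 6: LOCAL 1: VV[1][1]++ -> VV[1]=[5, 6]
Event 7: SEND 0->1: VV[0][0]++ -> VV[0]=[6, 4], msg_vec=[6, 4]; VV[1]=max(VV[1],msg_vec) then VV[1][1]++ -> VV[1]=[6, 7]
Final vectors: VV[0]=[6, 4]; VV[1]=[6, 7]

Answer: 6 7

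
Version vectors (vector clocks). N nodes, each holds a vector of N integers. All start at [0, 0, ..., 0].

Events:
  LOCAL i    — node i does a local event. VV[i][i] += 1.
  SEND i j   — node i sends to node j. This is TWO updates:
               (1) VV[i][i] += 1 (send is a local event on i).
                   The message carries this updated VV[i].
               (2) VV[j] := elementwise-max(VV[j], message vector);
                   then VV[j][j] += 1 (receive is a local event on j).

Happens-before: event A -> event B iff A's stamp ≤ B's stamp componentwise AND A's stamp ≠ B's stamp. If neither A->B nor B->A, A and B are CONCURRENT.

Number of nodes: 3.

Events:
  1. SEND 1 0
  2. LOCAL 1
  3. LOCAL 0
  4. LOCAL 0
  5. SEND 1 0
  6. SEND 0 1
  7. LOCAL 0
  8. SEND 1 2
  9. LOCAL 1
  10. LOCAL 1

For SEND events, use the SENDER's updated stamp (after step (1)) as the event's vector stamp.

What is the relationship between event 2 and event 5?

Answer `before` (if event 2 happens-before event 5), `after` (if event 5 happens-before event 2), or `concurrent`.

Initial: VV[0]=[0, 0, 0]
Initial: VV[1]=[0, 0, 0]
Initial: VV[2]=[0, 0, 0]
Event 1: SEND 1->0: VV[1][1]++ -> VV[1]=[0, 1, 0], msg_vec=[0, 1, 0]; VV[0]=max(VV[0],msg_vec) then VV[0][0]++ -> VV[0]=[1, 1, 0]
Event 2: LOCAL 1: VV[1][1]++ -> VV[1]=[0, 2, 0]
Event 3: LOCAL 0: VV[0][0]++ -> VV[0]=[2, 1, 0]
Event 4: LOCAL 0: VV[0][0]++ -> VV[0]=[3, 1, 0]
Event 5: SEND 1->0: VV[1][1]++ -> VV[1]=[0, 3, 0], msg_vec=[0, 3, 0]; VV[0]=max(VV[0],msg_vec) then VV[0][0]++ -> VV[0]=[4, 3, 0]
Event 6: SEND 0->1: VV[0][0]++ -> VV[0]=[5, 3, 0], msg_vec=[5, 3, 0]; VV[1]=max(VV[1],msg_vec) then VV[1][1]++ -> VV[1]=[5, 4, 0]
Event 7: LOCAL 0: VV[0][0]++ -> VV[0]=[6, 3, 0]
Event 8: SEND 1->2: VV[1][1]++ -> VV[1]=[5, 5, 0], msg_vec=[5, 5, 0]; VV[2]=max(VV[2],msg_vec) then VV[2][2]++ -> VV[2]=[5, 5, 1]
Event 9: LOCAL 1: VV[1][1]++ -> VV[1]=[5, 6, 0]
Event 10: LOCAL 1: VV[1][1]++ -> VV[1]=[5, 7, 0]
Event 2 stamp: [0, 2, 0]
Event 5 stamp: [0, 3, 0]
[0, 2, 0] <= [0, 3, 0]? True
[0, 3, 0] <= [0, 2, 0]? False
Relation: before

Answer: before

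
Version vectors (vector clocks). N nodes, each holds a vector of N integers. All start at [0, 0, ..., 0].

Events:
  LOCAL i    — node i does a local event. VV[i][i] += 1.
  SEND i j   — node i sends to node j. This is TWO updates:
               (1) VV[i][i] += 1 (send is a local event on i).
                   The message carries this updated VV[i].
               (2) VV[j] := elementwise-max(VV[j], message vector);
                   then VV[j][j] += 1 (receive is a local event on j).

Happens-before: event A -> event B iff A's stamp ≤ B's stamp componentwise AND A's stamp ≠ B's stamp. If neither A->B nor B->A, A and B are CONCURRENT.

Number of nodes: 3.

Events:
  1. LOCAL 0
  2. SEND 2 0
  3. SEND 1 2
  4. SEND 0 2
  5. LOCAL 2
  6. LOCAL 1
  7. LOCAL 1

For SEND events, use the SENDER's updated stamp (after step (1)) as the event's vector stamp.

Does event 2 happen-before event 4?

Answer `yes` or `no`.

Answer: yes

Derivation:
Initial: VV[0]=[0, 0, 0]
Initial: VV[1]=[0, 0, 0]
Initial: VV[2]=[0, 0, 0]
Event 1: LOCAL 0: VV[0][0]++ -> VV[0]=[1, 0, 0]
Event 2: SEND 2->0: VV[2][2]++ -> VV[2]=[0, 0, 1], msg_vec=[0, 0, 1]; VV[0]=max(VV[0],msg_vec) then VV[0][0]++ -> VV[0]=[2, 0, 1]
Event 3: SEND 1->2: VV[1][1]++ -> VV[1]=[0, 1, 0], msg_vec=[0, 1, 0]; VV[2]=max(VV[2],msg_vec) then VV[2][2]++ -> VV[2]=[0, 1, 2]
Event 4: SEND 0->2: VV[0][0]++ -> VV[0]=[3, 0, 1], msg_vec=[3, 0, 1]; VV[2]=max(VV[2],msg_vec) then VV[2][2]++ -> VV[2]=[3, 1, 3]
Event 5: LOCAL 2: VV[2][2]++ -> VV[2]=[3, 1, 4]
Event 6: LOCAL 1: VV[1][1]++ -> VV[1]=[0, 2, 0]
Event 7: LOCAL 1: VV[1][1]++ -> VV[1]=[0, 3, 0]
Event 2 stamp: [0, 0, 1]
Event 4 stamp: [3, 0, 1]
[0, 0, 1] <= [3, 0, 1]? True. Equal? False. Happens-before: True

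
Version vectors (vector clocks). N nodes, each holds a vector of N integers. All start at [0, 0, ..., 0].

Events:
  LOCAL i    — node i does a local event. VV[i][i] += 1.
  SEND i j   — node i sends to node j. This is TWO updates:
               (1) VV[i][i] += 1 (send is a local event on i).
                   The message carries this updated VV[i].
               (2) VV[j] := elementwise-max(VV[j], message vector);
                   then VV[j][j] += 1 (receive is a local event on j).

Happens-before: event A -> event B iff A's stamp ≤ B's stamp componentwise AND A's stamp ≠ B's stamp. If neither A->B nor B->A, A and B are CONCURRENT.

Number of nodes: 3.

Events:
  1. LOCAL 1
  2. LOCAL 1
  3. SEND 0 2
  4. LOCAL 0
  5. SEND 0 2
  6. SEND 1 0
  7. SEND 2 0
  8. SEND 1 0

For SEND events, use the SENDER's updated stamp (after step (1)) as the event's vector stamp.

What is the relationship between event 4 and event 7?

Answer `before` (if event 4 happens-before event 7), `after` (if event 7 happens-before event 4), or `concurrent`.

Initial: VV[0]=[0, 0, 0]
Initial: VV[1]=[0, 0, 0]
Initial: VV[2]=[0, 0, 0]
Event 1: LOCAL 1: VV[1][1]++ -> VV[1]=[0, 1, 0]
Event 2: LOCAL 1: VV[1][1]++ -> VV[1]=[0, 2, 0]
Event 3: SEND 0->2: VV[0][0]++ -> VV[0]=[1, 0, 0], msg_vec=[1, 0, 0]; VV[2]=max(VV[2],msg_vec) then VV[2][2]++ -> VV[2]=[1, 0, 1]
Event 4: LOCAL 0: VV[0][0]++ -> VV[0]=[2, 0, 0]
Event 5: SEND 0->2: VV[0][0]++ -> VV[0]=[3, 0, 0], msg_vec=[3, 0, 0]; VV[2]=max(VV[2],msg_vec) then VV[2][2]++ -> VV[2]=[3, 0, 2]
Event 6: SEND 1->0: VV[1][1]++ -> VV[1]=[0, 3, 0], msg_vec=[0, 3, 0]; VV[0]=max(VV[0],msg_vec) then VV[0][0]++ -> VV[0]=[4, 3, 0]
Event 7: SEND 2->0: VV[2][2]++ -> VV[2]=[3, 0, 3], msg_vec=[3, 0, 3]; VV[0]=max(VV[0],msg_vec) then VV[0][0]++ -> VV[0]=[5, 3, 3]
Event 8: SEND 1->0: VV[1][1]++ -> VV[1]=[0, 4, 0], msg_vec=[0, 4, 0]; VV[0]=max(VV[0],msg_vec) then VV[0][0]++ -> VV[0]=[6, 4, 3]
Event 4 stamp: [2, 0, 0]
Event 7 stamp: [3, 0, 3]
[2, 0, 0] <= [3, 0, 3]? True
[3, 0, 3] <= [2, 0, 0]? False
Relation: before

Answer: before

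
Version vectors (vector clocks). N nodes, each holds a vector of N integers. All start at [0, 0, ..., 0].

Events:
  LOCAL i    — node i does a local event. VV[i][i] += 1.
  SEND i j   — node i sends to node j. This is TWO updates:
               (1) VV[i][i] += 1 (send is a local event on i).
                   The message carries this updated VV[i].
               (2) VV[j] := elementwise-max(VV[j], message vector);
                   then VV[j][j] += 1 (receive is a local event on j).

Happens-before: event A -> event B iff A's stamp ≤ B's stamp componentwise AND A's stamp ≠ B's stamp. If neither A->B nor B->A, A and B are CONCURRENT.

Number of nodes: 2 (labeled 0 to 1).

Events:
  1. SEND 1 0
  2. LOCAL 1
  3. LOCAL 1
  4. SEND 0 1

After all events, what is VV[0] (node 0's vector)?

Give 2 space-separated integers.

Answer: 2 1

Derivation:
Initial: VV[0]=[0, 0]
Initial: VV[1]=[0, 0]
Event 1: SEND 1->0: VV[1][1]++ -> VV[1]=[0, 1], msg_vec=[0, 1]; VV[0]=max(VV[0],msg_vec) then VV[0][0]++ -> VV[0]=[1, 1]
Event 2: LOCAL 1: VV[1][1]++ -> VV[1]=[0, 2]
Event 3: LOCAL 1: VV[1][1]++ -> VV[1]=[0, 3]
Event 4: SEND 0->1: VV[0][0]++ -> VV[0]=[2, 1], msg_vec=[2, 1]; VV[1]=max(VV[1],msg_vec) then VV[1][1]++ -> VV[1]=[2, 4]
Final vectors: VV[0]=[2, 1]; VV[1]=[2, 4]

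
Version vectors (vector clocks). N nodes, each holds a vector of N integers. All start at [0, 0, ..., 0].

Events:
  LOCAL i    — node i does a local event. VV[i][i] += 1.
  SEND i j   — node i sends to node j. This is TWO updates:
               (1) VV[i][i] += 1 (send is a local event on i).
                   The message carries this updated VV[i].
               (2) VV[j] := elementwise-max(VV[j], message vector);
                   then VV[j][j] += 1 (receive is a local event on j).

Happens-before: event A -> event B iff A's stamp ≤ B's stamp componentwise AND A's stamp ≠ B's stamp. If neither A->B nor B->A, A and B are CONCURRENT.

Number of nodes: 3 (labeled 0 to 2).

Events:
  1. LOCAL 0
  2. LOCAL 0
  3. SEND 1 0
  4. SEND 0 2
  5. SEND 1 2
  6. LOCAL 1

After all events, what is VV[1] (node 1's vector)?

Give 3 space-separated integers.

Answer: 0 3 0

Derivation:
Initial: VV[0]=[0, 0, 0]
Initial: VV[1]=[0, 0, 0]
Initial: VV[2]=[0, 0, 0]
Event 1: LOCAL 0: VV[0][0]++ -> VV[0]=[1, 0, 0]
Event 2: LOCAL 0: VV[0][0]++ -> VV[0]=[2, 0, 0]
Event 3: SEND 1->0: VV[1][1]++ -> VV[1]=[0, 1, 0], msg_vec=[0, 1, 0]; VV[0]=max(VV[0],msg_vec) then VV[0][0]++ -> VV[0]=[3, 1, 0]
Event 4: SEND 0->2: VV[0][0]++ -> VV[0]=[4, 1, 0], msg_vec=[4, 1, 0]; VV[2]=max(VV[2],msg_vec) then VV[2][2]++ -> VV[2]=[4, 1, 1]
Event 5: SEND 1->2: VV[1][1]++ -> VV[1]=[0, 2, 0], msg_vec=[0, 2, 0]; VV[2]=max(VV[2],msg_vec) then VV[2][2]++ -> VV[2]=[4, 2, 2]
Event 6: LOCAL 1: VV[1][1]++ -> VV[1]=[0, 3, 0]
Final vectors: VV[0]=[4, 1, 0]; VV[1]=[0, 3, 0]; VV[2]=[4, 2, 2]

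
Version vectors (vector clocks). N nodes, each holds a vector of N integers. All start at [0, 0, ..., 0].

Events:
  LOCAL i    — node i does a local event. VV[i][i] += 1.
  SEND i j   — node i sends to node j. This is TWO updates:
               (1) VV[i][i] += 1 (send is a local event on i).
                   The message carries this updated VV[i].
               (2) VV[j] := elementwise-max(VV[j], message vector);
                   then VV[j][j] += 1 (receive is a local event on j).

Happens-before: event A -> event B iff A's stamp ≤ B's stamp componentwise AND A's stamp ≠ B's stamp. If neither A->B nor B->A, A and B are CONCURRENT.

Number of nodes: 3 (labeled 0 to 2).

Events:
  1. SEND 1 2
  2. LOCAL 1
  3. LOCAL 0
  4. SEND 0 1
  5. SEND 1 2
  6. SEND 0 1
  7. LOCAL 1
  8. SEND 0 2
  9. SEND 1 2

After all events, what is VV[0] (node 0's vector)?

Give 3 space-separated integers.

Answer: 4 0 0

Derivation:
Initial: VV[0]=[0, 0, 0]
Initial: VV[1]=[0, 0, 0]
Initial: VV[2]=[0, 0, 0]
Event 1: SEND 1->2: VV[1][1]++ -> VV[1]=[0, 1, 0], msg_vec=[0, 1, 0]; VV[2]=max(VV[2],msg_vec) then VV[2][2]++ -> VV[2]=[0, 1, 1]
Event 2: LOCAL 1: VV[1][1]++ -> VV[1]=[0, 2, 0]
Event 3: LOCAL 0: VV[0][0]++ -> VV[0]=[1, 0, 0]
Event 4: SEND 0->1: VV[0][0]++ -> VV[0]=[2, 0, 0], msg_vec=[2, 0, 0]; VV[1]=max(VV[1],msg_vec) then VV[1][1]++ -> VV[1]=[2, 3, 0]
Event 5: SEND 1->2: VV[1][1]++ -> VV[1]=[2, 4, 0], msg_vec=[2, 4, 0]; VV[2]=max(VV[2],msg_vec) then VV[2][2]++ -> VV[2]=[2, 4, 2]
Event 6: SEND 0->1: VV[0][0]++ -> VV[0]=[3, 0, 0], msg_vec=[3, 0, 0]; VV[1]=max(VV[1],msg_vec) then VV[1][1]++ -> VV[1]=[3, 5, 0]
Event 7: LOCAL 1: VV[1][1]++ -> VV[1]=[3, 6, 0]
Event 8: SEND 0->2: VV[0][0]++ -> VV[0]=[4, 0, 0], msg_vec=[4, 0, 0]; VV[2]=max(VV[2],msg_vec) then VV[2][2]++ -> VV[2]=[4, 4, 3]
Event 9: SEND 1->2: VV[1][1]++ -> VV[1]=[3, 7, 0], msg_vec=[3, 7, 0]; VV[2]=max(VV[2],msg_vec) then VV[2][2]++ -> VV[2]=[4, 7, 4]
Final vectors: VV[0]=[4, 0, 0]; VV[1]=[3, 7, 0]; VV[2]=[4, 7, 4]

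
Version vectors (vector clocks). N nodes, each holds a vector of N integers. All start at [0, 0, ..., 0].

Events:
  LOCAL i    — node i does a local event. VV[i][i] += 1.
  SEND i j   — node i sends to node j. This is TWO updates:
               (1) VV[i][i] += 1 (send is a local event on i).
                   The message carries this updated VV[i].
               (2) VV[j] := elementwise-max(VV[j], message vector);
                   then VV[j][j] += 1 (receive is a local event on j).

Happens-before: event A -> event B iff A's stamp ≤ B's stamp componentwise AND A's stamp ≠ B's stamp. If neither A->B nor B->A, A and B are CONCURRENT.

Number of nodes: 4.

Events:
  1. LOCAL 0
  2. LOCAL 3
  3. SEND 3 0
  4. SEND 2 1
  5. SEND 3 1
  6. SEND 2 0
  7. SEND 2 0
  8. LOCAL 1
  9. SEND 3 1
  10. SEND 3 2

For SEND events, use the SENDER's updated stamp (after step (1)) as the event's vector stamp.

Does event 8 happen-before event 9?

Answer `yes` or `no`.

Answer: no

Derivation:
Initial: VV[0]=[0, 0, 0, 0]
Initial: VV[1]=[0, 0, 0, 0]
Initial: VV[2]=[0, 0, 0, 0]
Initial: VV[3]=[0, 0, 0, 0]
Event 1: LOCAL 0: VV[0][0]++ -> VV[0]=[1, 0, 0, 0]
Event 2: LOCAL 3: VV[3][3]++ -> VV[3]=[0, 0, 0, 1]
Event 3: SEND 3->0: VV[3][3]++ -> VV[3]=[0, 0, 0, 2], msg_vec=[0, 0, 0, 2]; VV[0]=max(VV[0],msg_vec) then VV[0][0]++ -> VV[0]=[2, 0, 0, 2]
Event 4: SEND 2->1: VV[2][2]++ -> VV[2]=[0, 0, 1, 0], msg_vec=[0, 0, 1, 0]; VV[1]=max(VV[1],msg_vec) then VV[1][1]++ -> VV[1]=[0, 1, 1, 0]
Event 5: SEND 3->1: VV[3][3]++ -> VV[3]=[0, 0, 0, 3], msg_vec=[0, 0, 0, 3]; VV[1]=max(VV[1],msg_vec) then VV[1][1]++ -> VV[1]=[0, 2, 1, 3]
Event 6: SEND 2->0: VV[2][2]++ -> VV[2]=[0, 0, 2, 0], msg_vec=[0, 0, 2, 0]; VV[0]=max(VV[0],msg_vec) then VV[0][0]++ -> VV[0]=[3, 0, 2, 2]
Event 7: SEND 2->0: VV[2][2]++ -> VV[2]=[0, 0, 3, 0], msg_vec=[0, 0, 3, 0]; VV[0]=max(VV[0],msg_vec) then VV[0][0]++ -> VV[0]=[4, 0, 3, 2]
Event 8: LOCAL 1: VV[1][1]++ -> VV[1]=[0, 3, 1, 3]
Event 9: SEND 3->1: VV[3][3]++ -> VV[3]=[0, 0, 0, 4], msg_vec=[0, 0, 0, 4]; VV[1]=max(VV[1],msg_vec) then VV[1][1]++ -> VV[1]=[0, 4, 1, 4]
Event 10: SEND 3->2: VV[3][3]++ -> VV[3]=[0, 0, 0, 5], msg_vec=[0, 0, 0, 5]; VV[2]=max(VV[2],msg_vec) then VV[2][2]++ -> VV[2]=[0, 0, 4, 5]
Event 8 stamp: [0, 3, 1, 3]
Event 9 stamp: [0, 0, 0, 4]
[0, 3, 1, 3] <= [0, 0, 0, 4]? False. Equal? False. Happens-before: False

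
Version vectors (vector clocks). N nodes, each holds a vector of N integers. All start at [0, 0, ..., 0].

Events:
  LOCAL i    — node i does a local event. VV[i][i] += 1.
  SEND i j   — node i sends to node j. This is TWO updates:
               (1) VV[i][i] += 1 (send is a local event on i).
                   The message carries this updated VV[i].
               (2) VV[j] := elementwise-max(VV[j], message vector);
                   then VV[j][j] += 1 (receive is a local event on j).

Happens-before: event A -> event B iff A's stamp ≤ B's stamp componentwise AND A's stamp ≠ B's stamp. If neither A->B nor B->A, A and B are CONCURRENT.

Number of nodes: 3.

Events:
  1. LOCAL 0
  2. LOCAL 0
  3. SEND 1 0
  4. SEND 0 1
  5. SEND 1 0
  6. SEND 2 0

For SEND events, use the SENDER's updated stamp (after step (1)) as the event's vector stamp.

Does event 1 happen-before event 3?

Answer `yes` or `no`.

Answer: no

Derivation:
Initial: VV[0]=[0, 0, 0]
Initial: VV[1]=[0, 0, 0]
Initial: VV[2]=[0, 0, 0]
Event 1: LOCAL 0: VV[0][0]++ -> VV[0]=[1, 0, 0]
Event 2: LOCAL 0: VV[0][0]++ -> VV[0]=[2, 0, 0]
Event 3: SEND 1->0: VV[1][1]++ -> VV[1]=[0, 1, 0], msg_vec=[0, 1, 0]; VV[0]=max(VV[0],msg_vec) then VV[0][0]++ -> VV[0]=[3, 1, 0]
Event 4: SEND 0->1: VV[0][0]++ -> VV[0]=[4, 1, 0], msg_vec=[4, 1, 0]; VV[1]=max(VV[1],msg_vec) then VV[1][1]++ -> VV[1]=[4, 2, 0]
Event 5: SEND 1->0: VV[1][1]++ -> VV[1]=[4, 3, 0], msg_vec=[4, 3, 0]; VV[0]=max(VV[0],msg_vec) then VV[0][0]++ -> VV[0]=[5, 3, 0]
Event 6: SEND 2->0: VV[2][2]++ -> VV[2]=[0, 0, 1], msg_vec=[0, 0, 1]; VV[0]=max(VV[0],msg_vec) then VV[0][0]++ -> VV[0]=[6, 3, 1]
Event 1 stamp: [1, 0, 0]
Event 3 stamp: [0, 1, 0]
[1, 0, 0] <= [0, 1, 0]? False. Equal? False. Happens-before: False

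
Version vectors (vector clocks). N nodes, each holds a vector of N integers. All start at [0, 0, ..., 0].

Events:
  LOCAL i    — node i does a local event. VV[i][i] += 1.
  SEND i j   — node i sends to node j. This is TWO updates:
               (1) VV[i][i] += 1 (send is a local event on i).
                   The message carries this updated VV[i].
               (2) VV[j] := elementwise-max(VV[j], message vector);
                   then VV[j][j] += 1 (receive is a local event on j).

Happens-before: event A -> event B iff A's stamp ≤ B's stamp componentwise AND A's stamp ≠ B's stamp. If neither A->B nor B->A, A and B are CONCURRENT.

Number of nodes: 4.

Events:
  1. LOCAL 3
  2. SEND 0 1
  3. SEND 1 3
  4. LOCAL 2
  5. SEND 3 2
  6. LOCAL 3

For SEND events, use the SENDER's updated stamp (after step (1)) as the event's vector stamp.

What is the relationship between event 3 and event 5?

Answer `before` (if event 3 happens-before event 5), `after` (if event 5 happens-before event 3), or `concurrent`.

Answer: before

Derivation:
Initial: VV[0]=[0, 0, 0, 0]
Initial: VV[1]=[0, 0, 0, 0]
Initial: VV[2]=[0, 0, 0, 0]
Initial: VV[3]=[0, 0, 0, 0]
Event 1: LOCAL 3: VV[3][3]++ -> VV[3]=[0, 0, 0, 1]
Event 2: SEND 0->1: VV[0][0]++ -> VV[0]=[1, 0, 0, 0], msg_vec=[1, 0, 0, 0]; VV[1]=max(VV[1],msg_vec) then VV[1][1]++ -> VV[1]=[1, 1, 0, 0]
Event 3: SEND 1->3: VV[1][1]++ -> VV[1]=[1, 2, 0, 0], msg_vec=[1, 2, 0, 0]; VV[3]=max(VV[3],msg_vec) then VV[3][3]++ -> VV[3]=[1, 2, 0, 2]
Event 4: LOCAL 2: VV[2][2]++ -> VV[2]=[0, 0, 1, 0]
Event 5: SEND 3->2: VV[3][3]++ -> VV[3]=[1, 2, 0, 3], msg_vec=[1, 2, 0, 3]; VV[2]=max(VV[2],msg_vec) then VV[2][2]++ -> VV[2]=[1, 2, 2, 3]
Event 6: LOCAL 3: VV[3][3]++ -> VV[3]=[1, 2, 0, 4]
Event 3 stamp: [1, 2, 0, 0]
Event 5 stamp: [1, 2, 0, 3]
[1, 2, 0, 0] <= [1, 2, 0, 3]? True
[1, 2, 0, 3] <= [1, 2, 0, 0]? False
Relation: before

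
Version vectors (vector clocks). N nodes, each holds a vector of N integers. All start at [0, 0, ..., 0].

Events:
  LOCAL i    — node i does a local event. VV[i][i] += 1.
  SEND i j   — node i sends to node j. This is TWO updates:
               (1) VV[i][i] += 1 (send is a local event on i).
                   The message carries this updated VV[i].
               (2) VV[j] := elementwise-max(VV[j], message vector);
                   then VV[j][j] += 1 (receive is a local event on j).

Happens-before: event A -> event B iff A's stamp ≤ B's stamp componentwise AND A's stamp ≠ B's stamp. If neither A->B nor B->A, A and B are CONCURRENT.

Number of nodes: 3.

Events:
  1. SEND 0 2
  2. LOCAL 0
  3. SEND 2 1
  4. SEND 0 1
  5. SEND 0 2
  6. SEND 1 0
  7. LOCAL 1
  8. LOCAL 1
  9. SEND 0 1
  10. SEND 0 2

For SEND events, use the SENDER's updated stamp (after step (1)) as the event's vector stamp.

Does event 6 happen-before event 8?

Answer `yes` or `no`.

Initial: VV[0]=[0, 0, 0]
Initial: VV[1]=[0, 0, 0]
Initial: VV[2]=[0, 0, 0]
Event 1: SEND 0->2: VV[0][0]++ -> VV[0]=[1, 0, 0], msg_vec=[1, 0, 0]; VV[2]=max(VV[2],msg_vec) then VV[2][2]++ -> VV[2]=[1, 0, 1]
Event 2: LOCAL 0: VV[0][0]++ -> VV[0]=[2, 0, 0]
Event 3: SEND 2->1: VV[2][2]++ -> VV[2]=[1, 0, 2], msg_vec=[1, 0, 2]; VV[1]=max(VV[1],msg_vec) then VV[1][1]++ -> VV[1]=[1, 1, 2]
Event 4: SEND 0->1: VV[0][0]++ -> VV[0]=[3, 0, 0], msg_vec=[3, 0, 0]; VV[1]=max(VV[1],msg_vec) then VV[1][1]++ -> VV[1]=[3, 2, 2]
Event 5: SEND 0->2: VV[0][0]++ -> VV[0]=[4, 0, 0], msg_vec=[4, 0, 0]; VV[2]=max(VV[2],msg_vec) then VV[2][2]++ -> VV[2]=[4, 0, 3]
Event 6: SEND 1->0: VV[1][1]++ -> VV[1]=[3, 3, 2], msg_vec=[3, 3, 2]; VV[0]=max(VV[0],msg_vec) then VV[0][0]++ -> VV[0]=[5, 3, 2]
Event 7: LOCAL 1: VV[1][1]++ -> VV[1]=[3, 4, 2]
Event 8: LOCAL 1: VV[1][1]++ -> VV[1]=[3, 5, 2]
Event 9: SEND 0->1: VV[0][0]++ -> VV[0]=[6, 3, 2], msg_vec=[6, 3, 2]; VV[1]=max(VV[1],msg_vec) then VV[1][1]++ -> VV[1]=[6, 6, 2]
Event 10: SEND 0->2: VV[0][0]++ -> VV[0]=[7, 3, 2], msg_vec=[7, 3, 2]; VV[2]=max(VV[2],msg_vec) then VV[2][2]++ -> VV[2]=[7, 3, 4]
Event 6 stamp: [3, 3, 2]
Event 8 stamp: [3, 5, 2]
[3, 3, 2] <= [3, 5, 2]? True. Equal? False. Happens-before: True

Answer: yes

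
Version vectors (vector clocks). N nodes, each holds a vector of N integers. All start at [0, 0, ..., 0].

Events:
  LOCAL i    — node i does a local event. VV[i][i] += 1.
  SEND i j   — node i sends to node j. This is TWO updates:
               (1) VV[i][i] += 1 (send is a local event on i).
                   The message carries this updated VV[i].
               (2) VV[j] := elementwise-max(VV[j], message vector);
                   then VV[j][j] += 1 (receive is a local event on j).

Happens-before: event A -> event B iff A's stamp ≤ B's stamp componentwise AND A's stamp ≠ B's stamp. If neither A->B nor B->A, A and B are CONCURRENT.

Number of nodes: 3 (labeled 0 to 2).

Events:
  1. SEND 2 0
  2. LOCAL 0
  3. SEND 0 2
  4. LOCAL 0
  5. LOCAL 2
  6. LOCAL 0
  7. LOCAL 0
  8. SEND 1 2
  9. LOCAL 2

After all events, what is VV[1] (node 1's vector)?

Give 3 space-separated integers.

Initial: VV[0]=[0, 0, 0]
Initial: VV[1]=[0, 0, 0]
Initial: VV[2]=[0, 0, 0]
Event 1: SEND 2->0: VV[2][2]++ -> VV[2]=[0, 0, 1], msg_vec=[0, 0, 1]; VV[0]=max(VV[0],msg_vec) then VV[0][0]++ -> VV[0]=[1, 0, 1]
Event 2: LOCAL 0: VV[0][0]++ -> VV[0]=[2, 0, 1]
Event 3: SEND 0->2: VV[0][0]++ -> VV[0]=[3, 0, 1], msg_vec=[3, 0, 1]; VV[2]=max(VV[2],msg_vec) then VV[2][2]++ -> VV[2]=[3, 0, 2]
Event 4: LOCAL 0: VV[0][0]++ -> VV[0]=[4, 0, 1]
Event 5: LOCAL 2: VV[2][2]++ -> VV[2]=[3, 0, 3]
Event 6: LOCAL 0: VV[0][0]++ -> VV[0]=[5, 0, 1]
Event 7: LOCAL 0: VV[0][0]++ -> VV[0]=[6, 0, 1]
Event 8: SEND 1->2: VV[1][1]++ -> VV[1]=[0, 1, 0], msg_vec=[0, 1, 0]; VV[2]=max(VV[2],msg_vec) then VV[2][2]++ -> VV[2]=[3, 1, 4]
Event 9: LOCAL 2: VV[2][2]++ -> VV[2]=[3, 1, 5]
Final vectors: VV[0]=[6, 0, 1]; VV[1]=[0, 1, 0]; VV[2]=[3, 1, 5]

Answer: 0 1 0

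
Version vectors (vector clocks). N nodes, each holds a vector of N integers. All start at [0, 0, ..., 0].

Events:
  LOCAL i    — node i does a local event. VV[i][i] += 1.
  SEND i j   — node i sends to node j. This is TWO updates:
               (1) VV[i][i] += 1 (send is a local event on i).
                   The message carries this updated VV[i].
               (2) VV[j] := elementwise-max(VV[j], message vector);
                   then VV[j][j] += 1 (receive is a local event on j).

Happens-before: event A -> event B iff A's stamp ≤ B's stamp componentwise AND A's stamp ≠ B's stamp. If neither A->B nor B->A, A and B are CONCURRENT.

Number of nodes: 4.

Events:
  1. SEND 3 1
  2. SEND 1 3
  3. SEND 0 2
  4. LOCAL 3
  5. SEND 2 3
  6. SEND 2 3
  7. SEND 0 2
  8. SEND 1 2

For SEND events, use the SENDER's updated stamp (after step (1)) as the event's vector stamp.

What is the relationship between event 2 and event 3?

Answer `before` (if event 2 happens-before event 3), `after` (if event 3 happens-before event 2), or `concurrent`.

Answer: concurrent

Derivation:
Initial: VV[0]=[0, 0, 0, 0]
Initial: VV[1]=[0, 0, 0, 0]
Initial: VV[2]=[0, 0, 0, 0]
Initial: VV[3]=[0, 0, 0, 0]
Event 1: SEND 3->1: VV[3][3]++ -> VV[3]=[0, 0, 0, 1], msg_vec=[0, 0, 0, 1]; VV[1]=max(VV[1],msg_vec) then VV[1][1]++ -> VV[1]=[0, 1, 0, 1]
Event 2: SEND 1->3: VV[1][1]++ -> VV[1]=[0, 2, 0, 1], msg_vec=[0, 2, 0, 1]; VV[3]=max(VV[3],msg_vec) then VV[3][3]++ -> VV[3]=[0, 2, 0, 2]
Event 3: SEND 0->2: VV[0][0]++ -> VV[0]=[1, 0, 0, 0], msg_vec=[1, 0, 0, 0]; VV[2]=max(VV[2],msg_vec) then VV[2][2]++ -> VV[2]=[1, 0, 1, 0]
Event 4: LOCAL 3: VV[3][3]++ -> VV[3]=[0, 2, 0, 3]
Event 5: SEND 2->3: VV[2][2]++ -> VV[2]=[1, 0, 2, 0], msg_vec=[1, 0, 2, 0]; VV[3]=max(VV[3],msg_vec) then VV[3][3]++ -> VV[3]=[1, 2, 2, 4]
Event 6: SEND 2->3: VV[2][2]++ -> VV[2]=[1, 0, 3, 0], msg_vec=[1, 0, 3, 0]; VV[3]=max(VV[3],msg_vec) then VV[3][3]++ -> VV[3]=[1, 2, 3, 5]
Event 7: SEND 0->2: VV[0][0]++ -> VV[0]=[2, 0, 0, 0], msg_vec=[2, 0, 0, 0]; VV[2]=max(VV[2],msg_vec) then VV[2][2]++ -> VV[2]=[2, 0, 4, 0]
Event 8: SEND 1->2: VV[1][1]++ -> VV[1]=[0, 3, 0, 1], msg_vec=[0, 3, 0, 1]; VV[2]=max(VV[2],msg_vec) then VV[2][2]++ -> VV[2]=[2, 3, 5, 1]
Event 2 stamp: [0, 2, 0, 1]
Event 3 stamp: [1, 0, 0, 0]
[0, 2, 0, 1] <= [1, 0, 0, 0]? False
[1, 0, 0, 0] <= [0, 2, 0, 1]? False
Relation: concurrent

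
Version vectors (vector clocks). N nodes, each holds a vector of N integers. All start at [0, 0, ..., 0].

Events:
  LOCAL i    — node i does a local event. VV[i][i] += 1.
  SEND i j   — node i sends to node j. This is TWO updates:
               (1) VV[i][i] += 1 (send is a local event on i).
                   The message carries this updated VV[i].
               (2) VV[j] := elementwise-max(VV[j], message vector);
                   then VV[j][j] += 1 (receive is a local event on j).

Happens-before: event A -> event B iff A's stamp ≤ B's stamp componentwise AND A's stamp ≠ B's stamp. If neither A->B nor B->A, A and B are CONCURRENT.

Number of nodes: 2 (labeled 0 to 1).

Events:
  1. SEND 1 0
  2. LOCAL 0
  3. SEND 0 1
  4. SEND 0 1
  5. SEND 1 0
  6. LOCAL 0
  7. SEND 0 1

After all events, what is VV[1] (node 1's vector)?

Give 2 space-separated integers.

Initial: VV[0]=[0, 0]
Initial: VV[1]=[0, 0]
Event 1: SEND 1->0: VV[1][1]++ -> VV[1]=[0, 1], msg_vec=[0, 1]; VV[0]=max(VV[0],msg_vec) then VV[0][0]++ -> VV[0]=[1, 1]
Event 2: LOCAL 0: VV[0][0]++ -> VV[0]=[2, 1]
Event 3: SEND 0->1: VV[0][0]++ -> VV[0]=[3, 1], msg_vec=[3, 1]; VV[1]=max(VV[1],msg_vec) then VV[1][1]++ -> VV[1]=[3, 2]
Event 4: SEND 0->1: VV[0][0]++ -> VV[0]=[4, 1], msg_vec=[4, 1]; VV[1]=max(VV[1],msg_vec) then VV[1][1]++ -> VV[1]=[4, 3]
Event 5: SEND 1->0: VV[1][1]++ -> VV[1]=[4, 4], msg_vec=[4, 4]; VV[0]=max(VV[0],msg_vec) then VV[0][0]++ -> VV[0]=[5, 4]
Event 6: LOCAL 0: VV[0][0]++ -> VV[0]=[6, 4]
Event 7: SEND 0->1: VV[0][0]++ -> VV[0]=[7, 4], msg_vec=[7, 4]; VV[1]=max(VV[1],msg_vec) then VV[1][1]++ -> VV[1]=[7, 5]
Final vectors: VV[0]=[7, 4]; VV[1]=[7, 5]

Answer: 7 5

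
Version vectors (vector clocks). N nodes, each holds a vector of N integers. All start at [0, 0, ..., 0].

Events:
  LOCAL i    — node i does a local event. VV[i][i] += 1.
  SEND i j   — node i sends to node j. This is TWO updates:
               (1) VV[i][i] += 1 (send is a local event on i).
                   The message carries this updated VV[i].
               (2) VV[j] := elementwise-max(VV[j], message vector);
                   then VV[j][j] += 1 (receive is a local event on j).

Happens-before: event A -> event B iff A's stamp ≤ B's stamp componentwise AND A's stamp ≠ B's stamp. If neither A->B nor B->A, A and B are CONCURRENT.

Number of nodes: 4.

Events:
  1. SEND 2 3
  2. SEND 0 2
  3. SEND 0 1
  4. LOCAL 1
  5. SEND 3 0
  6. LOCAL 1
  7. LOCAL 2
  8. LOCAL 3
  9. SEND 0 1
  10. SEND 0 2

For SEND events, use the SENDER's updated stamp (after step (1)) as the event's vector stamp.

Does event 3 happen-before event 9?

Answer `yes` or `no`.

Answer: yes

Derivation:
Initial: VV[0]=[0, 0, 0, 0]
Initial: VV[1]=[0, 0, 0, 0]
Initial: VV[2]=[0, 0, 0, 0]
Initial: VV[3]=[0, 0, 0, 0]
Event 1: SEND 2->3: VV[2][2]++ -> VV[2]=[0, 0, 1, 0], msg_vec=[0, 0, 1, 0]; VV[3]=max(VV[3],msg_vec) then VV[3][3]++ -> VV[3]=[0, 0, 1, 1]
Event 2: SEND 0->2: VV[0][0]++ -> VV[0]=[1, 0, 0, 0], msg_vec=[1, 0, 0, 0]; VV[2]=max(VV[2],msg_vec) then VV[2][2]++ -> VV[2]=[1, 0, 2, 0]
Event 3: SEND 0->1: VV[0][0]++ -> VV[0]=[2, 0, 0, 0], msg_vec=[2, 0, 0, 0]; VV[1]=max(VV[1],msg_vec) then VV[1][1]++ -> VV[1]=[2, 1, 0, 0]
Event 4: LOCAL 1: VV[1][1]++ -> VV[1]=[2, 2, 0, 0]
Event 5: SEND 3->0: VV[3][3]++ -> VV[3]=[0, 0, 1, 2], msg_vec=[0, 0, 1, 2]; VV[0]=max(VV[0],msg_vec) then VV[0][0]++ -> VV[0]=[3, 0, 1, 2]
Event 6: LOCAL 1: VV[1][1]++ -> VV[1]=[2, 3, 0, 0]
Event 7: LOCAL 2: VV[2][2]++ -> VV[2]=[1, 0, 3, 0]
Event 8: LOCAL 3: VV[3][3]++ -> VV[3]=[0, 0, 1, 3]
Event 9: SEND 0->1: VV[0][0]++ -> VV[0]=[4, 0, 1, 2], msg_vec=[4, 0, 1, 2]; VV[1]=max(VV[1],msg_vec) then VV[1][1]++ -> VV[1]=[4, 4, 1, 2]
Event 10: SEND 0->2: VV[0][0]++ -> VV[0]=[5, 0, 1, 2], msg_vec=[5, 0, 1, 2]; VV[2]=max(VV[2],msg_vec) then VV[2][2]++ -> VV[2]=[5, 0, 4, 2]
Event 3 stamp: [2, 0, 0, 0]
Event 9 stamp: [4, 0, 1, 2]
[2, 0, 0, 0] <= [4, 0, 1, 2]? True. Equal? False. Happens-before: True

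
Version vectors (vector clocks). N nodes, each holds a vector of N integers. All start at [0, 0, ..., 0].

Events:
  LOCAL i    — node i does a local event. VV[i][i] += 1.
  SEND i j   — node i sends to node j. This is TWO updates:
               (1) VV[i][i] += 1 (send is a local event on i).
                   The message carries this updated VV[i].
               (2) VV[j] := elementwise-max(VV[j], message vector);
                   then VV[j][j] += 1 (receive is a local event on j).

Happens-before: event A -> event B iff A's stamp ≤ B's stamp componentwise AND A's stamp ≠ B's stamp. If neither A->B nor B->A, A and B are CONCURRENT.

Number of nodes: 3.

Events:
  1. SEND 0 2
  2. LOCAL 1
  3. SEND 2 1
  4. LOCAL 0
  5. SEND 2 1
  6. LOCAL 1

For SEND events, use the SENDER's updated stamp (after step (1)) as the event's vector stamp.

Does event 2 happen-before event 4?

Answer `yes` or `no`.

Answer: no

Derivation:
Initial: VV[0]=[0, 0, 0]
Initial: VV[1]=[0, 0, 0]
Initial: VV[2]=[0, 0, 0]
Event 1: SEND 0->2: VV[0][0]++ -> VV[0]=[1, 0, 0], msg_vec=[1, 0, 0]; VV[2]=max(VV[2],msg_vec) then VV[2][2]++ -> VV[2]=[1, 0, 1]
Event 2: LOCAL 1: VV[1][1]++ -> VV[1]=[0, 1, 0]
Event 3: SEND 2->1: VV[2][2]++ -> VV[2]=[1, 0, 2], msg_vec=[1, 0, 2]; VV[1]=max(VV[1],msg_vec) then VV[1][1]++ -> VV[1]=[1, 2, 2]
Event 4: LOCAL 0: VV[0][0]++ -> VV[0]=[2, 0, 0]
Event 5: SEND 2->1: VV[2][2]++ -> VV[2]=[1, 0, 3], msg_vec=[1, 0, 3]; VV[1]=max(VV[1],msg_vec) then VV[1][1]++ -> VV[1]=[1, 3, 3]
Event 6: LOCAL 1: VV[1][1]++ -> VV[1]=[1, 4, 3]
Event 2 stamp: [0, 1, 0]
Event 4 stamp: [2, 0, 0]
[0, 1, 0] <= [2, 0, 0]? False. Equal? False. Happens-before: False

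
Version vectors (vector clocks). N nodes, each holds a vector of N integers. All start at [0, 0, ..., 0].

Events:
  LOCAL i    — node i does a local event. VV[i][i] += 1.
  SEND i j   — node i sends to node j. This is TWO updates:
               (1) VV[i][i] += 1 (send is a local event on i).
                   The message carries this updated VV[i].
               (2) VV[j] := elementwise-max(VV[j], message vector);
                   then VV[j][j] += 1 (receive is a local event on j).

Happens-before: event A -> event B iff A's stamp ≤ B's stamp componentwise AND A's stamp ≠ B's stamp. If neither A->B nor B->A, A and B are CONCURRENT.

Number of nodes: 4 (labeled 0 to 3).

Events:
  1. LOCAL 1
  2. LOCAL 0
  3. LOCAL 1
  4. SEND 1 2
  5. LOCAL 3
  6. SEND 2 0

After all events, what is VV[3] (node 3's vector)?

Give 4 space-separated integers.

Initial: VV[0]=[0, 0, 0, 0]
Initial: VV[1]=[0, 0, 0, 0]
Initial: VV[2]=[0, 0, 0, 0]
Initial: VV[3]=[0, 0, 0, 0]
Event 1: LOCAL 1: VV[1][1]++ -> VV[1]=[0, 1, 0, 0]
Event 2: LOCAL 0: VV[0][0]++ -> VV[0]=[1, 0, 0, 0]
Event 3: LOCAL 1: VV[1][1]++ -> VV[1]=[0, 2, 0, 0]
Event 4: SEND 1->2: VV[1][1]++ -> VV[1]=[0, 3, 0, 0], msg_vec=[0, 3, 0, 0]; VV[2]=max(VV[2],msg_vec) then VV[2][2]++ -> VV[2]=[0, 3, 1, 0]
Event 5: LOCAL 3: VV[3][3]++ -> VV[3]=[0, 0, 0, 1]
Event 6: SEND 2->0: VV[2][2]++ -> VV[2]=[0, 3, 2, 0], msg_vec=[0, 3, 2, 0]; VV[0]=max(VV[0],msg_vec) then VV[0][0]++ -> VV[0]=[2, 3, 2, 0]
Final vectors: VV[0]=[2, 3, 2, 0]; VV[1]=[0, 3, 0, 0]; VV[2]=[0, 3, 2, 0]; VV[3]=[0, 0, 0, 1]

Answer: 0 0 0 1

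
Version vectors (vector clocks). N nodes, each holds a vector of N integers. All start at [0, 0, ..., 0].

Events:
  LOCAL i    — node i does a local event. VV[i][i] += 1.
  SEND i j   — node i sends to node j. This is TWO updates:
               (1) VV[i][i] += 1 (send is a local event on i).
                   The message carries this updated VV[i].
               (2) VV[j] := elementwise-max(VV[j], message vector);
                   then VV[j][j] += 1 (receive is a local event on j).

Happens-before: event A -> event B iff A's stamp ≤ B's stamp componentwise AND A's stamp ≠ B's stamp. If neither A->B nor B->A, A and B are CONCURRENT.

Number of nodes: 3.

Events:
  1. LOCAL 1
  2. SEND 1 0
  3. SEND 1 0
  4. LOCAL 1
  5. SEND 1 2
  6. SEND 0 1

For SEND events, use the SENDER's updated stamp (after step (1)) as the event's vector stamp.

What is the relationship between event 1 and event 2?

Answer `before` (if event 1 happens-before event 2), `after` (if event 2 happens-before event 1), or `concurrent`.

Answer: before

Derivation:
Initial: VV[0]=[0, 0, 0]
Initial: VV[1]=[0, 0, 0]
Initial: VV[2]=[0, 0, 0]
Event 1: LOCAL 1: VV[1][1]++ -> VV[1]=[0, 1, 0]
Event 2: SEND 1->0: VV[1][1]++ -> VV[1]=[0, 2, 0], msg_vec=[0, 2, 0]; VV[0]=max(VV[0],msg_vec) then VV[0][0]++ -> VV[0]=[1, 2, 0]
Event 3: SEND 1->0: VV[1][1]++ -> VV[1]=[0, 3, 0], msg_vec=[0, 3, 0]; VV[0]=max(VV[0],msg_vec) then VV[0][0]++ -> VV[0]=[2, 3, 0]
Event 4: LOCAL 1: VV[1][1]++ -> VV[1]=[0, 4, 0]
Event 5: SEND 1->2: VV[1][1]++ -> VV[1]=[0, 5, 0], msg_vec=[0, 5, 0]; VV[2]=max(VV[2],msg_vec) then VV[2][2]++ -> VV[2]=[0, 5, 1]
Event 6: SEND 0->1: VV[0][0]++ -> VV[0]=[3, 3, 0], msg_vec=[3, 3, 0]; VV[1]=max(VV[1],msg_vec) then VV[1][1]++ -> VV[1]=[3, 6, 0]
Event 1 stamp: [0, 1, 0]
Event 2 stamp: [0, 2, 0]
[0, 1, 0] <= [0, 2, 0]? True
[0, 2, 0] <= [0, 1, 0]? False
Relation: before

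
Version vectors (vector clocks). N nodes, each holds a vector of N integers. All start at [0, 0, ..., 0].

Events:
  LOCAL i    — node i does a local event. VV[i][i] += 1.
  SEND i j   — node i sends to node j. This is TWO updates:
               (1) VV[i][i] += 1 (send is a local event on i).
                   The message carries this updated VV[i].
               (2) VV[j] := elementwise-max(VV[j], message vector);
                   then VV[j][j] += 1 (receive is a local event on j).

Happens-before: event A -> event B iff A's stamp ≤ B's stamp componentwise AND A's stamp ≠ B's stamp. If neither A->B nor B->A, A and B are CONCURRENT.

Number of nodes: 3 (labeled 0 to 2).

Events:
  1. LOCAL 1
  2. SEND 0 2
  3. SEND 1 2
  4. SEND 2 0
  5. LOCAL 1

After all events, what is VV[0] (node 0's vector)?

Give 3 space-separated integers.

Answer: 2 2 3

Derivation:
Initial: VV[0]=[0, 0, 0]
Initial: VV[1]=[0, 0, 0]
Initial: VV[2]=[0, 0, 0]
Event 1: LOCAL 1: VV[1][1]++ -> VV[1]=[0, 1, 0]
Event 2: SEND 0->2: VV[0][0]++ -> VV[0]=[1, 0, 0], msg_vec=[1, 0, 0]; VV[2]=max(VV[2],msg_vec) then VV[2][2]++ -> VV[2]=[1, 0, 1]
Event 3: SEND 1->2: VV[1][1]++ -> VV[1]=[0, 2, 0], msg_vec=[0, 2, 0]; VV[2]=max(VV[2],msg_vec) then VV[2][2]++ -> VV[2]=[1, 2, 2]
Event 4: SEND 2->0: VV[2][2]++ -> VV[2]=[1, 2, 3], msg_vec=[1, 2, 3]; VV[0]=max(VV[0],msg_vec) then VV[0][0]++ -> VV[0]=[2, 2, 3]
Event 5: LOCAL 1: VV[1][1]++ -> VV[1]=[0, 3, 0]
Final vectors: VV[0]=[2, 2, 3]; VV[1]=[0, 3, 0]; VV[2]=[1, 2, 3]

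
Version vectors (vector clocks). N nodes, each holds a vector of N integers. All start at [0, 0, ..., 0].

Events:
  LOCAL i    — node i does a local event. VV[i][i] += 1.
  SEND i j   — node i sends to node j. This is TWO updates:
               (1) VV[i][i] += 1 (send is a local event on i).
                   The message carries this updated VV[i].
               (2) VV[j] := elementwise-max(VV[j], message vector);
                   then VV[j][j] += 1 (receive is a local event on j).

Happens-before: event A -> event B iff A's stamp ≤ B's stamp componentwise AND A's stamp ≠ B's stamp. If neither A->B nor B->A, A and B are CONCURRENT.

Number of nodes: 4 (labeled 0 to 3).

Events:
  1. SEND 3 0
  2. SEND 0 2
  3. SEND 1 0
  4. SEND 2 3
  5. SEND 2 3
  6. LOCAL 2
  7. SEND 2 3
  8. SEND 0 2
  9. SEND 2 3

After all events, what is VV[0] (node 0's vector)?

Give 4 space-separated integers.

Initial: VV[0]=[0, 0, 0, 0]
Initial: VV[1]=[0, 0, 0, 0]
Initial: VV[2]=[0, 0, 0, 0]
Initial: VV[3]=[0, 0, 0, 0]
Event 1: SEND 3->0: VV[3][3]++ -> VV[3]=[0, 0, 0, 1], msg_vec=[0, 0, 0, 1]; VV[0]=max(VV[0],msg_vec) then VV[0][0]++ -> VV[0]=[1, 0, 0, 1]
Event 2: SEND 0->2: VV[0][0]++ -> VV[0]=[2, 0, 0, 1], msg_vec=[2, 0, 0, 1]; VV[2]=max(VV[2],msg_vec) then VV[2][2]++ -> VV[2]=[2, 0, 1, 1]
Event 3: SEND 1->0: VV[1][1]++ -> VV[1]=[0, 1, 0, 0], msg_vec=[0, 1, 0, 0]; VV[0]=max(VV[0],msg_vec) then VV[0][0]++ -> VV[0]=[3, 1, 0, 1]
Event 4: SEND 2->3: VV[2][2]++ -> VV[2]=[2, 0, 2, 1], msg_vec=[2, 0, 2, 1]; VV[3]=max(VV[3],msg_vec) then VV[3][3]++ -> VV[3]=[2, 0, 2, 2]
Event 5: SEND 2->3: VV[2][2]++ -> VV[2]=[2, 0, 3, 1], msg_vec=[2, 0, 3, 1]; VV[3]=max(VV[3],msg_vec) then VV[3][3]++ -> VV[3]=[2, 0, 3, 3]
Event 6: LOCAL 2: VV[2][2]++ -> VV[2]=[2, 0, 4, 1]
Event 7: SEND 2->3: VV[2][2]++ -> VV[2]=[2, 0, 5, 1], msg_vec=[2, 0, 5, 1]; VV[3]=max(VV[3],msg_vec) then VV[3][3]++ -> VV[3]=[2, 0, 5, 4]
Event 8: SEND 0->2: VV[0][0]++ -> VV[0]=[4, 1, 0, 1], msg_vec=[4, 1, 0, 1]; VV[2]=max(VV[2],msg_vec) then VV[2][2]++ -> VV[2]=[4, 1, 6, 1]
Event 9: SEND 2->3: VV[2][2]++ -> VV[2]=[4, 1, 7, 1], msg_vec=[4, 1, 7, 1]; VV[3]=max(VV[3],msg_vec) then VV[3][3]++ -> VV[3]=[4, 1, 7, 5]
Final vectors: VV[0]=[4, 1, 0, 1]; VV[1]=[0, 1, 0, 0]; VV[2]=[4, 1, 7, 1]; VV[3]=[4, 1, 7, 5]

Answer: 4 1 0 1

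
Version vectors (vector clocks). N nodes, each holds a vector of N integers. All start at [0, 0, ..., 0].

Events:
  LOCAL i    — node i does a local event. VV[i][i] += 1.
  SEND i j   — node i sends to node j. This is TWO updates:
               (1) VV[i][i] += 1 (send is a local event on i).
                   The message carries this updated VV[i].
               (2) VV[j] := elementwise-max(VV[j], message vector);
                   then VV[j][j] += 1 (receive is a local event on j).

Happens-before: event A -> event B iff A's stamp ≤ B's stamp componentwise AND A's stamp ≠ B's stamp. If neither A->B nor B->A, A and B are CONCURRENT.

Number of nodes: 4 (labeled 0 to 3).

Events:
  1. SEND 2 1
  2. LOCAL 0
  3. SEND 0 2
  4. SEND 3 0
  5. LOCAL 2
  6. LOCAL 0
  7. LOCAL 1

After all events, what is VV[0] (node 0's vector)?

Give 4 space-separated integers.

Initial: VV[0]=[0, 0, 0, 0]
Initial: VV[1]=[0, 0, 0, 0]
Initial: VV[2]=[0, 0, 0, 0]
Initial: VV[3]=[0, 0, 0, 0]
Event 1: SEND 2->1: VV[2][2]++ -> VV[2]=[0, 0, 1, 0], msg_vec=[0, 0, 1, 0]; VV[1]=max(VV[1],msg_vec) then VV[1][1]++ -> VV[1]=[0, 1, 1, 0]
Event 2: LOCAL 0: VV[0][0]++ -> VV[0]=[1, 0, 0, 0]
Event 3: SEND 0->2: VV[0][0]++ -> VV[0]=[2, 0, 0, 0], msg_vec=[2, 0, 0, 0]; VV[2]=max(VV[2],msg_vec) then VV[2][2]++ -> VV[2]=[2, 0, 2, 0]
Event 4: SEND 3->0: VV[3][3]++ -> VV[3]=[0, 0, 0, 1], msg_vec=[0, 0, 0, 1]; VV[0]=max(VV[0],msg_vec) then VV[0][0]++ -> VV[0]=[3, 0, 0, 1]
Event 5: LOCAL 2: VV[2][2]++ -> VV[2]=[2, 0, 3, 0]
Event 6: LOCAL 0: VV[0][0]++ -> VV[0]=[4, 0, 0, 1]
Event 7: LOCAL 1: VV[1][1]++ -> VV[1]=[0, 2, 1, 0]
Final vectors: VV[0]=[4, 0, 0, 1]; VV[1]=[0, 2, 1, 0]; VV[2]=[2, 0, 3, 0]; VV[3]=[0, 0, 0, 1]

Answer: 4 0 0 1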